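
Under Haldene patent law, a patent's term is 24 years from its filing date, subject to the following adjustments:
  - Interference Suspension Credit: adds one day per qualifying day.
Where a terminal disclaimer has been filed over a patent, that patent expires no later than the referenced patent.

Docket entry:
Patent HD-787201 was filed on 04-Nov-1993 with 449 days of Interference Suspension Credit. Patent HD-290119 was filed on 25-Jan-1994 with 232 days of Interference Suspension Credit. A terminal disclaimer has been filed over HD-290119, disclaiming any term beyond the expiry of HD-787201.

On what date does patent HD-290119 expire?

September 14, 2018

Natural term of HD-290119:
  Base: filing + 24 years → 25 January 2018.
  Interference Suspension Credit: +232 days → 14 September 2018.
Expiry of referenced patent HD-787201:
  Base: filing + 24 years → 4 November 2017.
  Interference Suspension Credit: +449 days → 27 January 2019.
Terminal disclaimer: HD-290119 expires on the earlier of 14 September 2018 and 27 January 2019.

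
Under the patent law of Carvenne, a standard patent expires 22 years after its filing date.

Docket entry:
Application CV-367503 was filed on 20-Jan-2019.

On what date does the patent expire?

January 20, 2041

Filing date + 22 years → 20 January 2041.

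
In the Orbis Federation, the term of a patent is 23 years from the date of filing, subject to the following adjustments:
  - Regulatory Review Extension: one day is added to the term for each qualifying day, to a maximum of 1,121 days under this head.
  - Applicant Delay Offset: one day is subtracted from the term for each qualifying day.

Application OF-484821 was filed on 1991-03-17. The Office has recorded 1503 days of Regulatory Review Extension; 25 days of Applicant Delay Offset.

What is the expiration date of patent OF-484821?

Base term: filing date + 23 years → 17 March 2014.
Regulatory Review Extension: 1503 days claimed exceeds the 1121-day cap, so +1121 days → 11 April 2017.
Applicant Delay Offset: −25 days → 17 March 2017.

March 17, 2017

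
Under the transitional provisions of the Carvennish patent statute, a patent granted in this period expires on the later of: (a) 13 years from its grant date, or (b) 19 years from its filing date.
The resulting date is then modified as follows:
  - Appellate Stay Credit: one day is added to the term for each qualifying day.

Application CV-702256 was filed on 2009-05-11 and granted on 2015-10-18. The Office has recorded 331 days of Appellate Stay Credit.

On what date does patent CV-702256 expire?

September 14, 2029

(a) grant + 13 years → 18 October 2028.
(b) filing + 19 years → 11 May 2028.
Later of the two: 18 October 2028.
Appellate Stay Credit: +331 days → 14 September 2029.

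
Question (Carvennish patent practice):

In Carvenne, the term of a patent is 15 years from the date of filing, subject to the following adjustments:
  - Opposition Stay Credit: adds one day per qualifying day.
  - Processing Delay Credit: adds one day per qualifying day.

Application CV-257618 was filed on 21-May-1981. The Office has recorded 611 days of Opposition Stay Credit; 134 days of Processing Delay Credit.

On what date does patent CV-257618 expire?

June 5, 1998

Base term: filing date + 15 years → 21 May 1996.
Opposition Stay Credit: +611 days → 22 January 1998.
Processing Delay Credit: +134 days → 5 June 1998.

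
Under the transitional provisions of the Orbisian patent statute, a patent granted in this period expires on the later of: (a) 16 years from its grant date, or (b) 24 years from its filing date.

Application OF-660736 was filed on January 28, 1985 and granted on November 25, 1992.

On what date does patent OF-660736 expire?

January 28, 2009

(a) grant + 16 years → 25 November 2008.
(b) filing + 24 years → 28 January 2009.
Later of the two: 28 January 2009.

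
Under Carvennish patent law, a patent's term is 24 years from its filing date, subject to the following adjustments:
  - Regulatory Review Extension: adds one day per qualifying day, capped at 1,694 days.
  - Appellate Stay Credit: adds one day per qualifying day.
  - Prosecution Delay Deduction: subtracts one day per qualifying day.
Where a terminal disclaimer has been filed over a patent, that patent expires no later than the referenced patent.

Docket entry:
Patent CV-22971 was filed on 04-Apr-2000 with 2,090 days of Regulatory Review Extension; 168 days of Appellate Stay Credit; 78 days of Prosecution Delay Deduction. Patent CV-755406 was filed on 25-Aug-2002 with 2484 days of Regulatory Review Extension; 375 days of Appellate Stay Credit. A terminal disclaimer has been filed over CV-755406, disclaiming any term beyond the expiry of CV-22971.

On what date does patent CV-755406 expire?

Natural term of CV-755406:
  Base: filing + 24 years → 25 August 2026.
  Regulatory Review Extension: 2484 days claimed exceeds the 1694-day cap, so +1694 days → 15 April 2031.
  Appellate Stay Credit: +375 days → 24 April 2032.
Expiry of referenced patent CV-22971:
  Base: filing + 24 years → 4 April 2024.
  Regulatory Review Extension: 2090 days claimed exceeds the 1694-day cap, so +1694 days → 23 November 2028.
  Appellate Stay Credit: +168 days → 10 May 2029.
  Prosecution Delay Deduction: −78 days → 21 February 2029.
Terminal disclaimer: CV-755406 expires on the earlier of 24 April 2032 and 21 February 2029.

2029-02-21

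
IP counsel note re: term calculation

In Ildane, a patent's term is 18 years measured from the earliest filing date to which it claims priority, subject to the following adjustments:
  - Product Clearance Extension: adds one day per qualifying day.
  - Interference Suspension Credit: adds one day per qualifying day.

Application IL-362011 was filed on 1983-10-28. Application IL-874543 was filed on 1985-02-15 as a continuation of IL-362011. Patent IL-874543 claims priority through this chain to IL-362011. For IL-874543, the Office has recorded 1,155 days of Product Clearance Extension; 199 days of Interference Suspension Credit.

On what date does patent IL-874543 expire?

July 13, 2005

Earliest priority filing: 28 October 1983.
Base term: 28 October 1983 + 18 years → 28 October 2001.
Product Clearance Extension: +1155 days → 26 December 2004.
Interference Suspension Credit: +199 days → 13 July 2005.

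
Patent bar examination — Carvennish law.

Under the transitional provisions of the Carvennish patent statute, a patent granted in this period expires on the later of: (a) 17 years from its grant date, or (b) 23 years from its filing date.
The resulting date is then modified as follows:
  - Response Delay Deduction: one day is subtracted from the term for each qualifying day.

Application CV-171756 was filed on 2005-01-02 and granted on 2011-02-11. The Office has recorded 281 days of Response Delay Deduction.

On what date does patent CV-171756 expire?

(a) grant + 17 years → 11 February 2028.
(b) filing + 23 years → 2 January 2028.
Later of the two: 11 February 2028.
Response Delay Deduction: −281 days → 6 May 2027.

2027-05-06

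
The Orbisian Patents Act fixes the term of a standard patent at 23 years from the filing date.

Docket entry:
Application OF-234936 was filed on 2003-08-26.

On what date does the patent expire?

2026-08-26

Filing date + 23 years → 26 August 2026.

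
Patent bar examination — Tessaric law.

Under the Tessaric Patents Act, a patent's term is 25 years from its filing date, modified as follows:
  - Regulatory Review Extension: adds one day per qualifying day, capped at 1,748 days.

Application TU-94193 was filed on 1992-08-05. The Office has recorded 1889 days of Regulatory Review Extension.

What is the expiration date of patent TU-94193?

May 19, 2022

Base term: filing date + 25 years → 5 August 2017.
Regulatory Review Extension: 1889 days claimed exceeds the 1748-day cap, so +1748 days → 19 May 2022.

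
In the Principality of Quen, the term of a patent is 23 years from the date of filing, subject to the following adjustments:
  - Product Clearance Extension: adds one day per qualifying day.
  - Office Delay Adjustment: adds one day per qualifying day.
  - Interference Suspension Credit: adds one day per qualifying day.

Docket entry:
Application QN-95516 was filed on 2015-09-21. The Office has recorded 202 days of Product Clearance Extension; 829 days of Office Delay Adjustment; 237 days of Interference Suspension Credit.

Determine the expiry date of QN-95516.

2042-03-12

Base term: filing date + 23 years → 21 September 2038.
Product Clearance Extension: +202 days → 11 April 2039.
Office Delay Adjustment: +829 days → 18 July 2041.
Interference Suspension Credit: +237 days → 12 March 2042.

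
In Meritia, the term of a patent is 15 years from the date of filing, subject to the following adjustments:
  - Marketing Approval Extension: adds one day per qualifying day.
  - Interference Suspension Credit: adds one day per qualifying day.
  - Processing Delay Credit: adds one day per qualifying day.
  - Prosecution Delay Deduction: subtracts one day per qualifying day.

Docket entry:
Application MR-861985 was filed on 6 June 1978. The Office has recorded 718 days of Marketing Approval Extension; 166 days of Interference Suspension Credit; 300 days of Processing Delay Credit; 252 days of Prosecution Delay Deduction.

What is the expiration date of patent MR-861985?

Base term: filing date + 15 years → 6 June 1993.
Marketing Approval Extension: +718 days → 25 May 1995.
Interference Suspension Credit: +166 days → 7 November 1995.
Processing Delay Credit: +300 days → 2 September 1996.
Prosecution Delay Deduction: −252 days → 25 December 1995.

1995-12-25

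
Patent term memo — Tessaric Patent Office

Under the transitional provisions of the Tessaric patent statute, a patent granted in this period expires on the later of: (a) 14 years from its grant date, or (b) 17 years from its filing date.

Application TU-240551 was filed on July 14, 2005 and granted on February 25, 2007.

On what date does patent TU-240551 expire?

(a) grant + 14 years → 25 February 2021.
(b) filing + 17 years → 14 July 2022.
Later of the two: 14 July 2022.

2022-07-14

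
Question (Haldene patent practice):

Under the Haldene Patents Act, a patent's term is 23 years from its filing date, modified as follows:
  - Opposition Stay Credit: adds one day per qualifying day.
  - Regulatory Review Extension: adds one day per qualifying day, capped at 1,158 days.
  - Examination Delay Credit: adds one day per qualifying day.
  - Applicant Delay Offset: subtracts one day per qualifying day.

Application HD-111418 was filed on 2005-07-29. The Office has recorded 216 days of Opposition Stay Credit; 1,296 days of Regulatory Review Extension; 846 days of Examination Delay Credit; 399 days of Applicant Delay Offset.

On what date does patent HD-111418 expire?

2033-07-24

Base term: filing date + 23 years → 29 July 2028.
Opposition Stay Credit: +216 days → 2 March 2029.
Regulatory Review Extension: 1296 days claimed exceeds the 1158-day cap, so +1158 days → 3 May 2032.
Examination Delay Credit: +846 days → 27 August 2034.
Applicant Delay Offset: −399 days → 24 July 2033.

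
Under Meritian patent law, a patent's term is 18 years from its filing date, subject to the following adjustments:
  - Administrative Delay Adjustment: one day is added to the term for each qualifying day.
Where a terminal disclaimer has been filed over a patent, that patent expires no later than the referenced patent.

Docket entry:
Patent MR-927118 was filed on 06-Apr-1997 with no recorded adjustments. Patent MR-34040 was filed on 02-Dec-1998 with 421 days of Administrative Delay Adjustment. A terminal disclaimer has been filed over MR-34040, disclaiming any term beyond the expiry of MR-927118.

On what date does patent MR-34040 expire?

Natural term of MR-34040:
  Base: filing + 18 years → 2 December 2016.
  Administrative Delay Adjustment: +421 days → 27 January 2018.
Expiry of referenced patent MR-927118:
  Base: filing + 18 years → 6 April 2015.
Terminal disclaimer: MR-34040 expires on the earlier of 27 January 2018 and 6 April 2015.

2015-04-06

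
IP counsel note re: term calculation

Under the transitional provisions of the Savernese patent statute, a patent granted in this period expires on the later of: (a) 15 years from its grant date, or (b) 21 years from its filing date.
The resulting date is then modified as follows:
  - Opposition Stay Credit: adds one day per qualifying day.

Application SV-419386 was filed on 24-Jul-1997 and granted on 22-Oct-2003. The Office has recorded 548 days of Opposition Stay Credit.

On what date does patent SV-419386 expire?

(a) grant + 15 years → 22 October 2018.
(b) filing + 21 years → 24 July 2018.
Later of the two: 22 October 2018.
Opposition Stay Credit: +548 days → 22 April 2020.

2020-04-22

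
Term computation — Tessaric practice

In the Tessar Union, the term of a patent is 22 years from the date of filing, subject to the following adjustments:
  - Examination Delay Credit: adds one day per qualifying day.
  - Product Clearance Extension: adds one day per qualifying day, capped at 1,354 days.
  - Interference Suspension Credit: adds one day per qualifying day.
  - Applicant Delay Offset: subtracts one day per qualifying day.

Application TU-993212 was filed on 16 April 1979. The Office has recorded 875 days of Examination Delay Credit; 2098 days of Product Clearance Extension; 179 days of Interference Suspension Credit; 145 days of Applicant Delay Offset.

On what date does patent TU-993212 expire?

Base term: filing date + 22 years → 16 April 2001.
Examination Delay Credit: +875 days → 8 September 2003.
Product Clearance Extension: 2098 days claimed exceeds the 1354-day cap, so +1354 days → 24 May 2007.
Interference Suspension Credit: +179 days → 19 November 2007.
Applicant Delay Offset: −145 days → 27 June 2007.

June 27, 2007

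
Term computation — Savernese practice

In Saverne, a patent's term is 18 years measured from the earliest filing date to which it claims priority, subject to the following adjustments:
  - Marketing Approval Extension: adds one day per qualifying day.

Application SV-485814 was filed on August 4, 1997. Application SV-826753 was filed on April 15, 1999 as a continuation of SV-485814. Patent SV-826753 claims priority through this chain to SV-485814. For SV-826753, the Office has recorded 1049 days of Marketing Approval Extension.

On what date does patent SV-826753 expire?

Earliest priority filing: 4 August 1997.
Base term: 4 August 1997 + 18 years → 4 August 2015.
Marketing Approval Extension: +1049 days → 18 June 2018.

June 18, 2018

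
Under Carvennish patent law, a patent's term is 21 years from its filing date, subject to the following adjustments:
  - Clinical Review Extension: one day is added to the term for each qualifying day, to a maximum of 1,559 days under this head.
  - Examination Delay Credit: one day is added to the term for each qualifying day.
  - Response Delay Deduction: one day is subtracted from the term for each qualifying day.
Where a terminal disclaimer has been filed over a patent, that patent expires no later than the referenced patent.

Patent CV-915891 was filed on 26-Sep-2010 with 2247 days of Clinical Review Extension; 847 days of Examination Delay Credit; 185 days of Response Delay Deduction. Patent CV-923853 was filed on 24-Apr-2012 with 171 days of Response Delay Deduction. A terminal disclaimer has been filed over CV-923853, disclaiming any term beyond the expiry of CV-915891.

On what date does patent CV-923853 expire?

Natural term of CV-923853:
  Base: filing + 21 years → 24 April 2033.
  Response Delay Deduction: −171 days → 4 November 2032.
Expiry of referenced patent CV-915891:
  Base: filing + 21 years → 26 September 2031.
  Clinical Review Extension: 2247 days claimed exceeds the 1559-day cap, so +1559 days → 2 January 2036.
  Examination Delay Credit: +847 days → 28 April 2038.
  Response Delay Deduction: −185 days → 25 October 2037.
Terminal disclaimer: CV-923853 expires on the earlier of 4 November 2032 and 25 October 2037.

2032-11-04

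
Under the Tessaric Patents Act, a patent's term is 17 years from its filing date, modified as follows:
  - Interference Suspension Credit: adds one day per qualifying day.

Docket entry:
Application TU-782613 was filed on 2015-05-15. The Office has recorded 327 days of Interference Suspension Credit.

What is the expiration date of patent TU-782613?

2033-04-07

Base term: filing date + 17 years → 15 May 2032.
Interference Suspension Credit: +327 days → 7 April 2033.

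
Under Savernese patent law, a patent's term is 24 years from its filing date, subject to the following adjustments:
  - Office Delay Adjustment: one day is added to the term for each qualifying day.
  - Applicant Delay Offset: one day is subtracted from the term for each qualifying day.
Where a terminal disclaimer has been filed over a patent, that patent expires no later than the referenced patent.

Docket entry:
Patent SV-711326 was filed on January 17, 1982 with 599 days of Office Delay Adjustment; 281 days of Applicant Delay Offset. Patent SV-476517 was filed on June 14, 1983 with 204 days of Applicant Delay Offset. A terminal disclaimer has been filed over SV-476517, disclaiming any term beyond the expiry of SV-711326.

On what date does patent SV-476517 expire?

Natural term of SV-476517:
  Base: filing + 24 years → 14 June 2007.
  Applicant Delay Offset: −204 days → 22 November 2006.
Expiry of referenced patent SV-711326:
  Base: filing + 24 years → 17 January 2006.
  Office Delay Adjustment: +599 days → 8 September 2007.
  Applicant Delay Offset: −281 days → 1 December 2006.
Terminal disclaimer: SV-476517 expires on the earlier of 22 November 2006 and 1 December 2006.

2006-11-22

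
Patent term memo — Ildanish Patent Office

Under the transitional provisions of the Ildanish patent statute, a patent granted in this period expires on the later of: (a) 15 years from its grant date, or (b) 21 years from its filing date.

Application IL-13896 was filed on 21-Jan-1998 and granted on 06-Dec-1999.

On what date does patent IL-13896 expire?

(a) grant + 15 years → 6 December 2014.
(b) filing + 21 years → 21 January 2019.
Later of the two: 21 January 2019.

January 21, 2019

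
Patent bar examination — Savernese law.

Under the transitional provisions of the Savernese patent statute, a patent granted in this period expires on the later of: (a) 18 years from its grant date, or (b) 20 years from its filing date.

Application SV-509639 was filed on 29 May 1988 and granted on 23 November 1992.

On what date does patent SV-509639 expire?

(a) grant + 18 years → 23 November 2010.
(b) filing + 20 years → 29 May 2008.
Later of the two: 23 November 2010.

November 23, 2010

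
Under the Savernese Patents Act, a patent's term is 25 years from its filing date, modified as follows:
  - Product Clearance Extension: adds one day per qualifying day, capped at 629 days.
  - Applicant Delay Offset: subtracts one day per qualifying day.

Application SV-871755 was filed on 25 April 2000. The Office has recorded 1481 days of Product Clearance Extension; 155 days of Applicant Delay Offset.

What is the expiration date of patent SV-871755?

Base term: filing date + 25 years → 25 April 2025.
Product Clearance Extension: 1481 days claimed exceeds the 629-day cap, so +629 days → 14 January 2027.
Applicant Delay Offset: −155 days → 12 August 2026.

2026-08-12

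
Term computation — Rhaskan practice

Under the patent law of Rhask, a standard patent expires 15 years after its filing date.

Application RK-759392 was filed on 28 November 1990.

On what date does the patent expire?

2005-11-28

Filing date + 15 years → 28 November 2005.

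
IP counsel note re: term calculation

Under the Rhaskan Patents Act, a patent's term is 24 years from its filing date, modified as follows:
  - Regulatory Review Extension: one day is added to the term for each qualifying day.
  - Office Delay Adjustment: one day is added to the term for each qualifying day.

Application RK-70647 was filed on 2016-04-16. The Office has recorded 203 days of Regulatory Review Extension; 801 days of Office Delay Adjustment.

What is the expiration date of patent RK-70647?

Base term: filing date + 24 years → 16 April 2040.
Regulatory Review Extension: +203 days → 5 November 2040.
Office Delay Adjustment: +801 days → 15 January 2043.

January 15, 2043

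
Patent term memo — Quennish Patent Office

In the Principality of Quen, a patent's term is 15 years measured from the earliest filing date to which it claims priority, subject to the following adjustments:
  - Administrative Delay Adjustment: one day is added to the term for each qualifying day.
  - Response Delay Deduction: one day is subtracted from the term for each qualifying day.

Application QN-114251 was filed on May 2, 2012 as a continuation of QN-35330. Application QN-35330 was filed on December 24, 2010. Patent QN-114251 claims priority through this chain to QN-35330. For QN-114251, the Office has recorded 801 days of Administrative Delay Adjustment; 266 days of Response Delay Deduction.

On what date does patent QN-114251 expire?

Earliest priority filing: 24 December 2010.
Base term: 24 December 2010 + 15 years → 24 December 2025.
Administrative Delay Adjustment: +801 days → 4 March 2028.
Response Delay Deduction: −266 days → 12 June 2027.

2027-06-12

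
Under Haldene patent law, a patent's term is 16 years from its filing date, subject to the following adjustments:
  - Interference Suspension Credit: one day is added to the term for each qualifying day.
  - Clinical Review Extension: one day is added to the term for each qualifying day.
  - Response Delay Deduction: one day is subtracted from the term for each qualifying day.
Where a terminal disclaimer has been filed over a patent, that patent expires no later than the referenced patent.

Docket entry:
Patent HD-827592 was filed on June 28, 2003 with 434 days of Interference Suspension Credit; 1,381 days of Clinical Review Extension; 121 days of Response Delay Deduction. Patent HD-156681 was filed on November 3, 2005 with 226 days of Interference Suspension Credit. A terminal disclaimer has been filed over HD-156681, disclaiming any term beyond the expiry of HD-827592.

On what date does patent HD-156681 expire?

Natural term of HD-156681:
  Base: filing + 16 years → 3 November 2021.
  Interference Suspension Credit: +226 days → 17 June 2022.
Expiry of referenced patent HD-827592:
  Base: filing + 16 years → 28 June 2019.
  Interference Suspension Credit: +434 days → 4 September 2020.
  Clinical Review Extension: +1381 days → 16 June 2024.
  Response Delay Deduction: −121 days → 16 February 2024.
Terminal disclaimer: HD-156681 expires on the earlier of 17 June 2022 and 16 February 2024.

June 17, 2022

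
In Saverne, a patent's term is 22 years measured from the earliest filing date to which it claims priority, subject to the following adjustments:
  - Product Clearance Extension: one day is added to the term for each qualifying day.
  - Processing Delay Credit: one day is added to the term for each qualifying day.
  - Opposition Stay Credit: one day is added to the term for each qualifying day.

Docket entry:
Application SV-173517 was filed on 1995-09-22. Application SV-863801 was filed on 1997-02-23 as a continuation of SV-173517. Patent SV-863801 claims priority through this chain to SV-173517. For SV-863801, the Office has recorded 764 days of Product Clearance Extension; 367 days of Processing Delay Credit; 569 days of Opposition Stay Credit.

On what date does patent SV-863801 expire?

2022-05-19

Earliest priority filing: 22 September 1995.
Base term: 22 September 1995 + 22 years → 22 September 2017.
Product Clearance Extension: +764 days → 26 October 2019.
Processing Delay Credit: +367 days → 27 October 2020.
Opposition Stay Credit: +569 days → 19 May 2022.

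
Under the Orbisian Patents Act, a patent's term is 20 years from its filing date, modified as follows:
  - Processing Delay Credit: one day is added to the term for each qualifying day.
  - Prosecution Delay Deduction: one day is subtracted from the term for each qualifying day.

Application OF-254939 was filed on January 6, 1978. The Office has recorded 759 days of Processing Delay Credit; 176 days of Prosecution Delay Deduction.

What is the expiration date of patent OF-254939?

Base term: filing date + 20 years → 6 January 1998.
Processing Delay Credit: +759 days → 4 February 2000.
Prosecution Delay Deduction: −176 days → 12 August 1999.

1999-08-12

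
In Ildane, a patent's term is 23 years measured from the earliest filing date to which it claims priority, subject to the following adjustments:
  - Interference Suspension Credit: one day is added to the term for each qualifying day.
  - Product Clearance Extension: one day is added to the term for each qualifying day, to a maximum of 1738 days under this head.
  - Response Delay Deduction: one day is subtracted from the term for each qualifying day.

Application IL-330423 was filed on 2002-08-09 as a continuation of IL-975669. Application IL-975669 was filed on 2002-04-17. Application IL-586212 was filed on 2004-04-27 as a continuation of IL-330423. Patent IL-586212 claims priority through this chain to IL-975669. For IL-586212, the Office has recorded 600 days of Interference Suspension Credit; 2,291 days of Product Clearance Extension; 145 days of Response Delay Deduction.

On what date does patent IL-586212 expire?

Earliest priority filing: 17 April 2002.
Base term: 17 April 2002 + 23 years → 17 April 2025.
Interference Suspension Credit: +600 days → 8 December 2026.
Product Clearance Extension: 2291 days claimed exceeds the 1738-day cap, so +1738 days → 11 September 2031.
Response Delay Deduction: −145 days → 19 April 2031.

2031-04-19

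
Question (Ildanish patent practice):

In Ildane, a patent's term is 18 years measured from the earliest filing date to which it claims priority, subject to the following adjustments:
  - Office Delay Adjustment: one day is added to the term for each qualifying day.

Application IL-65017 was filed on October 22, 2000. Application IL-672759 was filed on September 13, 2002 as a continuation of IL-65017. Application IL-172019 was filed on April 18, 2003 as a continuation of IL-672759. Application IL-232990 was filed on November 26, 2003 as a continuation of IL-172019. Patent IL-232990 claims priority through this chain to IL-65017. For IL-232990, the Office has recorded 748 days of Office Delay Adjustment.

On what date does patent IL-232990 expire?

Earliest priority filing: 22 October 2000.
Base term: 22 October 2000 + 18 years → 22 October 2018.
Office Delay Adjustment: +748 days → 8 November 2020.

2020-11-08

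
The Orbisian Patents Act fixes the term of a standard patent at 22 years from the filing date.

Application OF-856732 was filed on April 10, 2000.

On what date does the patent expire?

Filing date + 22 years → 10 April 2022.

2022-04-10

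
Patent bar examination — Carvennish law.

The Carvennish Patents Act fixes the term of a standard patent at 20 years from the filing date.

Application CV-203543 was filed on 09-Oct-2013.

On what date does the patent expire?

October 9, 2033

Filing date + 20 years → 9 October 2033.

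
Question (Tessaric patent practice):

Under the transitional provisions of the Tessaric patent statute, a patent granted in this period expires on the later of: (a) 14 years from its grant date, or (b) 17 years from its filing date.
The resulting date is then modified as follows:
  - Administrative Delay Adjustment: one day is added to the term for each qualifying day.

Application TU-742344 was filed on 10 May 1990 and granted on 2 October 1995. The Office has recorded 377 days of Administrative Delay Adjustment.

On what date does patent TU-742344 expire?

(a) grant + 14 years → 2 October 2009.
(b) filing + 17 years → 10 May 2007.
Later of the two: 2 October 2009.
Administrative Delay Adjustment: +377 days → 14 October 2010.

2010-10-14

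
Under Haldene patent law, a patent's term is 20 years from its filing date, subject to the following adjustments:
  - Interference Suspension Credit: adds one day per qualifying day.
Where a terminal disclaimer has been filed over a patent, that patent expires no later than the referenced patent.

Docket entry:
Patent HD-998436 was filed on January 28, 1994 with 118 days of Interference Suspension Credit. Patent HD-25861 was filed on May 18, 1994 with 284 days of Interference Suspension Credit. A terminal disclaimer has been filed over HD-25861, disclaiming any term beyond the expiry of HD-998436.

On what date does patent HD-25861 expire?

2014-05-26

Natural term of HD-25861:
  Base: filing + 20 years → 18 May 2014.
  Interference Suspension Credit: +284 days → 26 February 2015.
Expiry of referenced patent HD-998436:
  Base: filing + 20 years → 28 January 2014.
  Interference Suspension Credit: +118 days → 26 May 2014.
Terminal disclaimer: HD-25861 expires on the earlier of 26 February 2015 and 26 May 2014.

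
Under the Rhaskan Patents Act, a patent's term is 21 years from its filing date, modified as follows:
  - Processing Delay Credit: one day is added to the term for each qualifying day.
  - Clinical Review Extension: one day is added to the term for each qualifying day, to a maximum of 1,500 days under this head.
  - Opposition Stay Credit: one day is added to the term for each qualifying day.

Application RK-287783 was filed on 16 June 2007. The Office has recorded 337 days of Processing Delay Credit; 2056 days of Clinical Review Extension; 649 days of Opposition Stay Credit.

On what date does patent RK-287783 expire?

April 7, 2035

Base term: filing date + 21 years → 16 June 2028.
Processing Delay Credit: +337 days → 19 May 2029.
Clinical Review Extension: 2056 days claimed exceeds the 1500-day cap, so +1500 days → 27 June 2033.
Opposition Stay Credit: +649 days → 7 April 2035.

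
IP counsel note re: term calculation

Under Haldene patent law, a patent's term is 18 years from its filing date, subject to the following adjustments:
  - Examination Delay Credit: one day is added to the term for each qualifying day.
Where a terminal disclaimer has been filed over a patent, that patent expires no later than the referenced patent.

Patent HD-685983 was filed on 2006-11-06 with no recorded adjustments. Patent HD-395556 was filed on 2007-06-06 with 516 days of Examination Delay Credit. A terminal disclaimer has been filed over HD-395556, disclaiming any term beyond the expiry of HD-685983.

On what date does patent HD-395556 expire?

November 6, 2024

Natural term of HD-395556:
  Base: filing + 18 years → 6 June 2025.
  Examination Delay Credit: +516 days → 4 November 2026.
Expiry of referenced patent HD-685983:
  Base: filing + 18 years → 6 November 2024.
Terminal disclaimer: HD-395556 expires on the earlier of 4 November 2026 and 6 November 2024.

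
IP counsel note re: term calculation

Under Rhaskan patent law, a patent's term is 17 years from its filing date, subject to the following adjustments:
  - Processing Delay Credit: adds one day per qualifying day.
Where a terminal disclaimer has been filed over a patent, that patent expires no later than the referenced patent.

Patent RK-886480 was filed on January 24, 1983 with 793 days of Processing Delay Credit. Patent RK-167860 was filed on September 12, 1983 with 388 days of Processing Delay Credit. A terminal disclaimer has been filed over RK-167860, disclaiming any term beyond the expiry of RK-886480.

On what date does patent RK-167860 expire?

Natural term of RK-167860:
  Base: filing + 17 years → 12 September 2000.
  Processing Delay Credit: +388 days → 5 October 2001.
Expiry of referenced patent RK-886480:
  Base: filing + 17 years → 24 January 2000.
  Processing Delay Credit: +793 days → 27 March 2002.
Terminal disclaimer: RK-167860 expires on the earlier of 5 October 2001 and 27 March 2002.

2001-10-05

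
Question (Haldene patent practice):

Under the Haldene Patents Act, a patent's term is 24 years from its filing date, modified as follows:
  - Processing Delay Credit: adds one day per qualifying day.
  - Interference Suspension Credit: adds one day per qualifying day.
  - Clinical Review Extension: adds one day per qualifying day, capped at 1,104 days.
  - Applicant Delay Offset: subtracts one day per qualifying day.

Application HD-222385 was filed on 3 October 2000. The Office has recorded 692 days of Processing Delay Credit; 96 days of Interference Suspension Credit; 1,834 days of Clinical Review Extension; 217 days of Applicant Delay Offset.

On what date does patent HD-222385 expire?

2029-05-05

Base term: filing date + 24 years → 3 October 2024.
Processing Delay Credit: +692 days → 26 August 2026.
Interference Suspension Credit: +96 days → 30 November 2026.
Clinical Review Extension: 1834 days claimed exceeds the 1104-day cap, so +1104 days → 8 December 2029.
Applicant Delay Offset: −217 days → 5 May 2029.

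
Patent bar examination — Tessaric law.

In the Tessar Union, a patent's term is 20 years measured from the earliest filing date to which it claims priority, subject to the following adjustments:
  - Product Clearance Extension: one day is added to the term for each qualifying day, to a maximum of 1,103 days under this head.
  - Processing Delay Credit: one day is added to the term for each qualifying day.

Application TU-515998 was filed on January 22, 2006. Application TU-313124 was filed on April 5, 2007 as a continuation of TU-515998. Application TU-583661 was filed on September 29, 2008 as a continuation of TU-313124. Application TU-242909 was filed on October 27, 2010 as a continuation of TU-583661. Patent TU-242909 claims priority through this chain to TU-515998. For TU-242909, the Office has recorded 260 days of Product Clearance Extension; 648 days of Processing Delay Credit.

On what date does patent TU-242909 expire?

Earliest priority filing: 22 January 2006.
Base term: 22 January 2006 + 20 years → 22 January 2026.
Product Clearance Extension: 260 days (within the 1103-day cap) → +260 days → 9 October 2026.
Processing Delay Credit: +648 days → 18 July 2028.

July 18, 2028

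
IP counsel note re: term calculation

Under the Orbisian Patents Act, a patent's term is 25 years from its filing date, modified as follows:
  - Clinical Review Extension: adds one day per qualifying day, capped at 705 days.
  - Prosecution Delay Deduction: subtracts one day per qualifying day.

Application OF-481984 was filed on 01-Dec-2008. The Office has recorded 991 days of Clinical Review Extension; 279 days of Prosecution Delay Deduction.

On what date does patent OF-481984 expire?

January 31, 2035

Base term: filing date + 25 years → 1 December 2033.
Clinical Review Extension: 991 days claimed exceeds the 705-day cap, so +705 days → 6 November 2035.
Prosecution Delay Deduction: −279 days → 31 January 2035.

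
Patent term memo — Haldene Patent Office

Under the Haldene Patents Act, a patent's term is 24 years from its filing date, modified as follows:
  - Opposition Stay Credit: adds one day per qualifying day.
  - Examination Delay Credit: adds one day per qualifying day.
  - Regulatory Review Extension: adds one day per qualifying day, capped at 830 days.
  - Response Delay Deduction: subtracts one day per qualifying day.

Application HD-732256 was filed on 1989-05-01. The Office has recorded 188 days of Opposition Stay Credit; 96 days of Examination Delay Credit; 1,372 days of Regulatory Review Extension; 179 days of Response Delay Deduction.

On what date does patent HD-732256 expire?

2015-11-22

Base term: filing date + 24 years → 1 May 2013.
Opposition Stay Credit: +188 days → 5 November 2013.
Examination Delay Credit: +96 days → 9 February 2014.
Regulatory Review Extension: 1372 days claimed exceeds the 830-day cap, so +830 days → 19 May 2016.
Response Delay Deduction: −179 days → 22 November 2015.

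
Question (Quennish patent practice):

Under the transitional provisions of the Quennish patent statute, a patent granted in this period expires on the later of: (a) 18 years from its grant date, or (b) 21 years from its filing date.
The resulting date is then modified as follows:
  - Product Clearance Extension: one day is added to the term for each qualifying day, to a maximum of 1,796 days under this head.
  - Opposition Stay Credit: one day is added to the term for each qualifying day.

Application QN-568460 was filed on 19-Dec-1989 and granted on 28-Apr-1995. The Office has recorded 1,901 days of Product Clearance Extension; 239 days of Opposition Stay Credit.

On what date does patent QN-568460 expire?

(a) grant + 18 years → 28 April 2013.
(b) filing + 21 years → 19 December 2010.
Later of the two: 28 April 2013.
Product Clearance Extension: 1901 days claimed exceeds the 1796-day cap, so +1796 days → 29 March 2018.
Opposition Stay Credit: +239 days → 23 November 2018.

November 23, 2018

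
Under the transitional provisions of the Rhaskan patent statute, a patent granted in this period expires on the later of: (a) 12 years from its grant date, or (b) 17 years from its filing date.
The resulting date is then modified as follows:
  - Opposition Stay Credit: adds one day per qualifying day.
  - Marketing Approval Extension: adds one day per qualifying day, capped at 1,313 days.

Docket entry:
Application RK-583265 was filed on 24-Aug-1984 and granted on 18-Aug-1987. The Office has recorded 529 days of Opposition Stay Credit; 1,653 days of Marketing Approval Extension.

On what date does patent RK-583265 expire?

September 9, 2006

(a) grant + 12 years → 18 August 1999.
(b) filing + 17 years → 24 August 2001.
Later of the two: 24 August 2001.
Opposition Stay Credit: +529 days → 4 February 2003.
Marketing Approval Extension: 1653 days claimed exceeds the 1313-day cap, so +1313 days → 9 September 2006.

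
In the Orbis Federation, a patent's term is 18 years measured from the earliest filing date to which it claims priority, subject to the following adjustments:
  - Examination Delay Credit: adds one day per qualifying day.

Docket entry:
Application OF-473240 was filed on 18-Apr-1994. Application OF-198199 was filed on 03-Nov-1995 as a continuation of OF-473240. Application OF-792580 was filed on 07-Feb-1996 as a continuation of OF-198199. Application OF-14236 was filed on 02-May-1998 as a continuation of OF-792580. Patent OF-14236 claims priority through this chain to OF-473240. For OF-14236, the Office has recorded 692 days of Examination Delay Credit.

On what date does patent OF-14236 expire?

Earliest priority filing: 18 April 1994.
Base term: 18 April 1994 + 18 years → 18 April 2012.
Examination Delay Credit: +692 days → 11 March 2014.

March 11, 2014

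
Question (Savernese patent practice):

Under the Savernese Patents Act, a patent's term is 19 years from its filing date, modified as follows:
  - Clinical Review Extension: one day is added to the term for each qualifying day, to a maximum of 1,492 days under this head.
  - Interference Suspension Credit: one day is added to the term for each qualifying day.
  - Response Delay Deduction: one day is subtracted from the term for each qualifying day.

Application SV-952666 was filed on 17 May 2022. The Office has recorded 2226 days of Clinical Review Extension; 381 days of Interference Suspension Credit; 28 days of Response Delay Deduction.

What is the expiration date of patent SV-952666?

Base term: filing date + 19 years → 17 May 2041.
Clinical Review Extension: 2226 days claimed exceeds the 1492-day cap, so +1492 days → 17 June 2045.
Interference Suspension Credit: +381 days → 3 July 2046.
Response Delay Deduction: −28 days → 5 June 2046.

2046-06-05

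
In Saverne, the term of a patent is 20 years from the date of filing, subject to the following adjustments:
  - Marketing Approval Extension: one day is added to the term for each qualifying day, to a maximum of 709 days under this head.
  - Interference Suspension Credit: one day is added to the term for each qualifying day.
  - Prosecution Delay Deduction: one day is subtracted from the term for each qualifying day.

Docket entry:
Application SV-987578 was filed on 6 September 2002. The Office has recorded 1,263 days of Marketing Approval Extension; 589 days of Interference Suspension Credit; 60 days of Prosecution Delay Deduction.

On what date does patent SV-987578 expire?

Base term: filing date + 20 years → 6 September 2022.
Marketing Approval Extension: 1263 days claimed exceeds the 709-day cap, so +709 days → 15 August 2024.
Interference Suspension Credit: +589 days → 27 March 2026.
Prosecution Delay Deduction: −60 days → 26 January 2026.

2026-01-26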